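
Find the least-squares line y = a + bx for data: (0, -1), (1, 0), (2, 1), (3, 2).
a = -1, b = 1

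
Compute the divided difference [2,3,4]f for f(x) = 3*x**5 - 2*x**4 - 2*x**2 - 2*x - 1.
743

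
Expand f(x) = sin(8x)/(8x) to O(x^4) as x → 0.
1 - 32*x**2/3 + O(x**4)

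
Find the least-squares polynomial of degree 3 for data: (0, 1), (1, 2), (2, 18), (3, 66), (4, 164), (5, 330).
121/126 + (-169/756)x + (-197/126)x² + (319/108)x³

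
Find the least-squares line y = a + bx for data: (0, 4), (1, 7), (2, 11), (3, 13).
a = 41/10, b = 31/10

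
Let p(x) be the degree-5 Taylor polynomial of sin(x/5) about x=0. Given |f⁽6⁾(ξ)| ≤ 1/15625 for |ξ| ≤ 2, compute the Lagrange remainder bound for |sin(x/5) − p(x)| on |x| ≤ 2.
4/703125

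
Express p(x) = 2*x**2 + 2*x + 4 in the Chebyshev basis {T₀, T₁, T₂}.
(5)T₀ + (2)T₁ + T₂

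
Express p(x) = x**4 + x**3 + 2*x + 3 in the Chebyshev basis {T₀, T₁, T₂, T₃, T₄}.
(27/8)T₀ + (11/4)T₁ + (1/2)T₂ + (1/4)T₃ + (1/8)T₄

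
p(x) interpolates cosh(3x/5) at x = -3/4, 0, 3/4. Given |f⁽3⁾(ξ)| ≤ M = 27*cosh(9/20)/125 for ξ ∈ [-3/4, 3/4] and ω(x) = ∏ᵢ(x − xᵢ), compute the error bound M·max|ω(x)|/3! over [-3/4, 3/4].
27*sqrt(3)*cosh(9/20)/8000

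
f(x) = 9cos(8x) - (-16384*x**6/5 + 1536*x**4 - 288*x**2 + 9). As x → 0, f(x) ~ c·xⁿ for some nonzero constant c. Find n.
8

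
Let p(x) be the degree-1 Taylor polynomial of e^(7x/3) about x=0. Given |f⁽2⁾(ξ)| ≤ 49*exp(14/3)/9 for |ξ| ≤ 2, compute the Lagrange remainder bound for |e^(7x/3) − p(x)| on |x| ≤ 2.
98*exp(14/3)/9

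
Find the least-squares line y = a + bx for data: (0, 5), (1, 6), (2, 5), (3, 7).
a = 5, b = 1/2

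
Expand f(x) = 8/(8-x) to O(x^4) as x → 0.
1 + x/8 + x**2/64 + x**3/512 + O(x**4)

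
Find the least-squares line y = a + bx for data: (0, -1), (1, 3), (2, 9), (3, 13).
a = -6/5, b = 24/5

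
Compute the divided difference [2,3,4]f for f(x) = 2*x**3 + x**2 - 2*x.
19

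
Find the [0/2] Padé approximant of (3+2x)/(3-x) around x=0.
1/(2*x**2/3 - x + 1)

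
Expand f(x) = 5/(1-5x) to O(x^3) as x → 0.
5 + 25*x + 125*x**2 + O(x**3)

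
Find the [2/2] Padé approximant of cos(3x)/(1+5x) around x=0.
(-765*x**2/164 + 15*x/82 + 1)/(3*x**2/4 + 425*x/82 + 1)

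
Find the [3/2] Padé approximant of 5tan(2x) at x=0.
(-8*x**3/3 + 10*x)/(1 - 8*x**2/5)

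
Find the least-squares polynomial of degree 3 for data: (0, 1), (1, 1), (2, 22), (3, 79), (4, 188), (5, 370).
101/126 + (-2447/756)x + (289/252)x² + (77/27)x³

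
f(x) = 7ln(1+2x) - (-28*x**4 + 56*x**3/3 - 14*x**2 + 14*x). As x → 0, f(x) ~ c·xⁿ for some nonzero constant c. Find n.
5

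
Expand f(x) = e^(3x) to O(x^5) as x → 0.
1 + 3*x + 9*x**2/2 + 9*x**3/2 + 27*x**4/8 + O(x**5)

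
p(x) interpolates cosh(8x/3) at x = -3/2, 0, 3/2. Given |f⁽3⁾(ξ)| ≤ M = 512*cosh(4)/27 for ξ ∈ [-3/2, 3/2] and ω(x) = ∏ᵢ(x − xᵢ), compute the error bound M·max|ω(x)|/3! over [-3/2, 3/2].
64*sqrt(3)*cosh(4)/27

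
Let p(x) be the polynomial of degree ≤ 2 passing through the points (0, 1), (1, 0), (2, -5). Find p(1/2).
1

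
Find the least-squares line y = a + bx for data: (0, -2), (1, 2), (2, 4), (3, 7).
a = -8/5, b = 29/10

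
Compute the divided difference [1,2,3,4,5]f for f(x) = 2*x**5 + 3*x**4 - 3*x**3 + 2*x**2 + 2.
33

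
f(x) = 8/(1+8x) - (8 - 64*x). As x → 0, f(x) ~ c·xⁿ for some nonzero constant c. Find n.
2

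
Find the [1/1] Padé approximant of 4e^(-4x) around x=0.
(4 - 8*x)/(2*x + 1)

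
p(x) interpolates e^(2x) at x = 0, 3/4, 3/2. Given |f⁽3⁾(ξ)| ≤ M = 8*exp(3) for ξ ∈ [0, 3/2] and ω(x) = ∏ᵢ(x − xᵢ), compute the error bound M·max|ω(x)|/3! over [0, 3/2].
sqrt(3)*exp(3)/8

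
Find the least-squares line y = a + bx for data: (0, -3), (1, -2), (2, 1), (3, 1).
a = -3, b = 3/2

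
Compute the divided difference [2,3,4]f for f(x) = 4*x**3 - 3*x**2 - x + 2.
33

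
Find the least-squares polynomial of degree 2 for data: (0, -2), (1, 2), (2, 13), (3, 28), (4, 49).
-76/35 + (68/35)x + (19/7)x²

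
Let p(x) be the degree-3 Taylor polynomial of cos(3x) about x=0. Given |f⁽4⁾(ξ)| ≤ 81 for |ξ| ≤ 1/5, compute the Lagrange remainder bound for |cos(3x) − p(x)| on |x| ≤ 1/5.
27/5000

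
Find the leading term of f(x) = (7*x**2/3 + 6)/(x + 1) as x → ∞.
7*x/3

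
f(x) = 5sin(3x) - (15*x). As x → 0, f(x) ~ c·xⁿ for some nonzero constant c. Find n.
3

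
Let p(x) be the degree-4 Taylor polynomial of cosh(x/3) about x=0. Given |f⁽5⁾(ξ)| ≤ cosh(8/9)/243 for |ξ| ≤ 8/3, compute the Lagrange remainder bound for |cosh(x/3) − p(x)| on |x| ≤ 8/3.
4096*cosh(8/9)/885735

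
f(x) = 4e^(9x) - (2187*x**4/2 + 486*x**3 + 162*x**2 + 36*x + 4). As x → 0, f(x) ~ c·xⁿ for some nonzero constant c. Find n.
5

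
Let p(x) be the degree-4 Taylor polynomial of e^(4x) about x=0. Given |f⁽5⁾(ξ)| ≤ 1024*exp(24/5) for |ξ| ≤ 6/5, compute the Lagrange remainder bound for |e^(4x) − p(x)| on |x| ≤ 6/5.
331776*exp(24/5)/15625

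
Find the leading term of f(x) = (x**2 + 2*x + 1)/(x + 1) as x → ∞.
x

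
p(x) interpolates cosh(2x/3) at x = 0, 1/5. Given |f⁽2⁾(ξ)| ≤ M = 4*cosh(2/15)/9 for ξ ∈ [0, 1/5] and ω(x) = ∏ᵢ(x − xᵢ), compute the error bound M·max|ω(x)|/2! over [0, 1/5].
cosh(2/15)/450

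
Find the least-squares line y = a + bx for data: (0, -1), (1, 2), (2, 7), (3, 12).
a = -8/5, b = 22/5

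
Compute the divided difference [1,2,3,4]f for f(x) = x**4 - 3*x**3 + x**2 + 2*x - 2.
7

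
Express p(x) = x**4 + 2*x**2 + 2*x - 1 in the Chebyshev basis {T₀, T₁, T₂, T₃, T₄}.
(3/8)T₀ + (2)T₁ + (3/2)T₂ + (1/8)T₄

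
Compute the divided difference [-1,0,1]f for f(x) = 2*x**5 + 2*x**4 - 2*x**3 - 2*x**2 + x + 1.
0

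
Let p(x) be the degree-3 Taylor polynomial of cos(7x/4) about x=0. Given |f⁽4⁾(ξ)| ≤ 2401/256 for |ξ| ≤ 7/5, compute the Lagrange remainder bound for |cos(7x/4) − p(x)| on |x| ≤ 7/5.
5764801/3840000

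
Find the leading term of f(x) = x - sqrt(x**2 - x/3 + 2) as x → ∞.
1/6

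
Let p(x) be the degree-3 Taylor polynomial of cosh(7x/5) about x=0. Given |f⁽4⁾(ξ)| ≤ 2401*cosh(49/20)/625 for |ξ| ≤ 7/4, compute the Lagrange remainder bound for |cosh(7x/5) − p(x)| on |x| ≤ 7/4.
5764801*cosh(49/20)/3840000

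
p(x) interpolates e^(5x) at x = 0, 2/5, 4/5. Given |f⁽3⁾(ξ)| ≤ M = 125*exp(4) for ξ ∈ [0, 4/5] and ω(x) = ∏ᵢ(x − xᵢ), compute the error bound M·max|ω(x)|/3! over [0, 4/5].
8*sqrt(3)*exp(4)/27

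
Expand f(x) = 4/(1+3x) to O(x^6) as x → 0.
4 - 12*x + 36*x**2 - 108*x**3 + 324*x**4 - 972*x**5 + O(x**6)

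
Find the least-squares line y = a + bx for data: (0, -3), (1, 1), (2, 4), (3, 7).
a = -27/10, b = 33/10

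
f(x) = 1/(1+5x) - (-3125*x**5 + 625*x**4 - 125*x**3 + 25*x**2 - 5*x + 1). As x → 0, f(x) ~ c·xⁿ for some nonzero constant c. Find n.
6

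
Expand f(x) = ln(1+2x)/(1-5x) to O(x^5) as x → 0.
2*x + 8*x**2 + 128*x**3/3 + 628*x**4/3 + O(x**5)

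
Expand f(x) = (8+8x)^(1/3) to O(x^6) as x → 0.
2 + 2*x/3 - 2*x**2/9 + 10*x**3/81 - 20*x**4/243 + 44*x**5/729 + O(x**6)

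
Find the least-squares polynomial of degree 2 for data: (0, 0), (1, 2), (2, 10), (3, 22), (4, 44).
2/7 + (-62/35)x + (22/7)x²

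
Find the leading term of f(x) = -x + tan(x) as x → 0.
x**3/3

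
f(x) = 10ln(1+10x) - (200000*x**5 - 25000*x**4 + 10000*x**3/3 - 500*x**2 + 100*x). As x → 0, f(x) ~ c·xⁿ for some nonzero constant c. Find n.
6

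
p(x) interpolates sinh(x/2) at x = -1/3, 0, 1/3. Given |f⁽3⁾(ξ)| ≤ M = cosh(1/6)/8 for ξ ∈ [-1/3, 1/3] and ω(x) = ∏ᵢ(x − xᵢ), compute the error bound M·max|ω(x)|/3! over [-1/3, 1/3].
sqrt(3)*cosh(1/6)/5832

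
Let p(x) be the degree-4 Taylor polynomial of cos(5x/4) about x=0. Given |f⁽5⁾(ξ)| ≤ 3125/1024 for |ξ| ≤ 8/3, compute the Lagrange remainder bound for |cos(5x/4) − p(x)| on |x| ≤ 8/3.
2500/729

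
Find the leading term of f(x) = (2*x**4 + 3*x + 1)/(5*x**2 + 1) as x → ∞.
2*x**2/5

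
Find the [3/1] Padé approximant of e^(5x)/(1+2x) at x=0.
(-875*x**3/1128 + 475*x**2/188 + 315*x/188 + 1)/(1 - 249*x/188)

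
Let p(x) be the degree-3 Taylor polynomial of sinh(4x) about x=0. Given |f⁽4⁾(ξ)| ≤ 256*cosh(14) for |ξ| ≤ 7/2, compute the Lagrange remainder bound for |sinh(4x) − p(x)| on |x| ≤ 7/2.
4802*cosh(14)/3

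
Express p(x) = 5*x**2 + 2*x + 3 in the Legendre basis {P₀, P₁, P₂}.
(14/3)P₀ + (2)P₁ + (10/3)P₂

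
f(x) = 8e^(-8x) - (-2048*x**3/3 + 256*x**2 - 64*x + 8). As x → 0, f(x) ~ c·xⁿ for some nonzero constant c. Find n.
4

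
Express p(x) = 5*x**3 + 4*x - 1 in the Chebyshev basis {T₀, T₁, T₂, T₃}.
-T₀ + (31/4)T₁ + (5/4)T₃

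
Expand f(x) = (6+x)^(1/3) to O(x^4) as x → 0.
6**(1/3) + 6**(1/3)*x/18 - 6**(1/3)*x**2/324 + 5*6**(1/3)*x**3/17496 + O(x**4)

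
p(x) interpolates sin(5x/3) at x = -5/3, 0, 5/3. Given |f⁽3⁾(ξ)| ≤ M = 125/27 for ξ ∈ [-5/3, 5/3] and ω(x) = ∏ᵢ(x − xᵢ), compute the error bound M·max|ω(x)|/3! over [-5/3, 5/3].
15625*sqrt(3)/19683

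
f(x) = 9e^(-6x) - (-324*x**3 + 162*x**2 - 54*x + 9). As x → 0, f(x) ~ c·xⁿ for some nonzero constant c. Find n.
4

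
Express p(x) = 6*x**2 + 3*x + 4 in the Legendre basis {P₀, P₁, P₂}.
(6)P₀ + (3)P₁ + (4)P₂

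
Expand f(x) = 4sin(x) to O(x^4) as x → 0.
4*x - 2*x**3/3 + O(x**4)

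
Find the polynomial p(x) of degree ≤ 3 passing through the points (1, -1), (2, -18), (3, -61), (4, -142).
-2*x**3 - x**2 + 2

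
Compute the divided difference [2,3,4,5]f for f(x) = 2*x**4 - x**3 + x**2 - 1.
27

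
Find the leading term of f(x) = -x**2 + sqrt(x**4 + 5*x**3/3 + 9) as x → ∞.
5*x/6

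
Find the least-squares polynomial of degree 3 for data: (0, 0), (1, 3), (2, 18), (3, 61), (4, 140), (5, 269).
8/63 + (-106/189)x + (121/126)x² + (107/54)x³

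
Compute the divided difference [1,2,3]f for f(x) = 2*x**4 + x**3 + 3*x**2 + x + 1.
59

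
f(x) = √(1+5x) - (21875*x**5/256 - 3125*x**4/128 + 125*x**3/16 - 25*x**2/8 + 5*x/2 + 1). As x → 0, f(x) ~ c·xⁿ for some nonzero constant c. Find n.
6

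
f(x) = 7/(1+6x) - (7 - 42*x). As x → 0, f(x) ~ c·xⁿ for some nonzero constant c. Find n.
2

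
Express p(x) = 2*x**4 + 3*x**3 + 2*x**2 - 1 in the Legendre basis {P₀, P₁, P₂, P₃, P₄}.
(1/15)P₀ + (9/5)P₁ + (52/21)P₂ + (6/5)P₃ + (16/35)P₄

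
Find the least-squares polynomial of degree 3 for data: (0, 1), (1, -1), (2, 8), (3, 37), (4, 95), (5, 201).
43/63 + (-451/378)x + (-199/126)x² + (53/27)x³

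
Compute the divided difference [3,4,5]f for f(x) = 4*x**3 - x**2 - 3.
47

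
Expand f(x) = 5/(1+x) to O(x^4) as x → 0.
5 - 5*x + 5*x**2 - 5*x**3 + O(x**4)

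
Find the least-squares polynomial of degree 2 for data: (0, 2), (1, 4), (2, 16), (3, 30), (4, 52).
8/5 + (3/5)x + (3)x²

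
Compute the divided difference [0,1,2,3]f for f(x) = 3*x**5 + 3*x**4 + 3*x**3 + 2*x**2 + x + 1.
96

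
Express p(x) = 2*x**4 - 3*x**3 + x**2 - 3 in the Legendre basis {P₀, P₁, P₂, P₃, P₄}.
(-34/15)P₀ + (-9/5)P₁ + (38/21)P₂ + (-6/5)P₃ + (16/35)P₄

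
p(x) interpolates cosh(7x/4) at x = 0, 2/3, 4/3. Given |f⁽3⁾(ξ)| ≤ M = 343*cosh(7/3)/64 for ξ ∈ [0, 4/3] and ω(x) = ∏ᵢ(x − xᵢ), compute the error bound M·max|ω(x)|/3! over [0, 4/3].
343*sqrt(3)*cosh(7/3)/5832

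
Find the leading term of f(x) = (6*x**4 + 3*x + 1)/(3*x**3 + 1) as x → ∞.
2*x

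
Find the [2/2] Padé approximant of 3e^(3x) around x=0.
(9*x**2/4 + 9*x/2 + 3)/(3*x**2/4 - 3*x/2 + 1)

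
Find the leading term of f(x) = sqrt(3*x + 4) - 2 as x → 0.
3*x/4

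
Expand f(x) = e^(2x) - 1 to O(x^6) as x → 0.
2*x + 2*x**2 + 4*x**3/3 + 2*x**4/3 + 4*x**5/15 + O(x**6)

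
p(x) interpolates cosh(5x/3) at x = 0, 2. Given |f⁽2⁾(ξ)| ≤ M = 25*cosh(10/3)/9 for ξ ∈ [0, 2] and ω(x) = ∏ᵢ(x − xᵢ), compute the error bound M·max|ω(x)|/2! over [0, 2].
25*cosh(10/3)/18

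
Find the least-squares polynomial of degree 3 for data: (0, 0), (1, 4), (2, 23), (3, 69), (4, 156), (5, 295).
1/63 + (275/378)x + (289/252)x² + (227/108)x³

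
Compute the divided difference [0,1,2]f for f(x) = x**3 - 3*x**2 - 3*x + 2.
0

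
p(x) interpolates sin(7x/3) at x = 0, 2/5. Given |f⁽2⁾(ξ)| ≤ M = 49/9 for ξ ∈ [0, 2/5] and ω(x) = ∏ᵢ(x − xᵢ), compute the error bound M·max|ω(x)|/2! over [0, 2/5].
49/450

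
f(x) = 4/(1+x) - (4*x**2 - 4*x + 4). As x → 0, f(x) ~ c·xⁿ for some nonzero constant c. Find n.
3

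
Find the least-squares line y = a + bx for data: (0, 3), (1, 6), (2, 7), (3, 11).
a = 3, b = 5/2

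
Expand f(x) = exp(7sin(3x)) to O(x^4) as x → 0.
1 + 21*x + 441*x**2/2 + 1512*x**3 + O(x**4)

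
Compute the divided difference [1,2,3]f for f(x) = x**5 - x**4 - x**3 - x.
59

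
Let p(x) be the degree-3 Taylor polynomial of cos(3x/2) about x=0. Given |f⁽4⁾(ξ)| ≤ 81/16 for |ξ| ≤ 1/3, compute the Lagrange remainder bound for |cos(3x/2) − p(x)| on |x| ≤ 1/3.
1/384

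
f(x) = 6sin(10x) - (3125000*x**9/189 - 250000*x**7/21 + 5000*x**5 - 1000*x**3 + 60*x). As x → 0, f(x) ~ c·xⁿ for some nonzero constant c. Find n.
11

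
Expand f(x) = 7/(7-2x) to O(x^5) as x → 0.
1 + 2*x/7 + 4*x**2/49 + 8*x**3/343 + 16*x**4/2401 + O(x**5)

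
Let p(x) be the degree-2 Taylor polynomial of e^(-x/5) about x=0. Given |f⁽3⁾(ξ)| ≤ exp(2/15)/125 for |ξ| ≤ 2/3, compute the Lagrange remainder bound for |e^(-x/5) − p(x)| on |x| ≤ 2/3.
4*exp(2/15)/10125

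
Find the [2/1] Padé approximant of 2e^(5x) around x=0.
(25*x**2/3 + 20*x/3 + 2)/(1 - 5*x/3)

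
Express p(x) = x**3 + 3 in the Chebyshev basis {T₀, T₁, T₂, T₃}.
(3)T₀ + (3/4)T₁ + (1/4)T₃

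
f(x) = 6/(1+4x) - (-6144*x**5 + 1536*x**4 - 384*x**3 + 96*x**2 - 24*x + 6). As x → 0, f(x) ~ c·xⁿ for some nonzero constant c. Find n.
6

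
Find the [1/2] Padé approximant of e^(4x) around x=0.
(4*x/3 + 1)/(8*x**2/3 - 8*x/3 + 1)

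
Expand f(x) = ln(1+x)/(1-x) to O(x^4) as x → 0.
x + x**2/2 + 5*x**3/6 + O(x**4)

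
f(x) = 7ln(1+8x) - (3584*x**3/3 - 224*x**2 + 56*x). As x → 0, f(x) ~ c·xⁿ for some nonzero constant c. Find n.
4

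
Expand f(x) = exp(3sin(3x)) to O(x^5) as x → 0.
1 + 9*x + 81*x**2/2 + 108*x**3 + 1215*x**4/8 + O(x**5)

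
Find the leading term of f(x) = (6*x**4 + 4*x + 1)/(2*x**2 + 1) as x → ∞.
3*x**2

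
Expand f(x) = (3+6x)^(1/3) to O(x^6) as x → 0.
3**(1/3) + 2*3**(1/3)*x/3 - 4*3**(1/3)*x**2/9 + 40*3**(1/3)*x**3/81 - 160*3**(1/3)*x**4/243 + 704*3**(1/3)*x**5/729 + O(x**6)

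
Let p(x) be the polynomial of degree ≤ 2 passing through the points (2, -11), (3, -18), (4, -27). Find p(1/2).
-17/4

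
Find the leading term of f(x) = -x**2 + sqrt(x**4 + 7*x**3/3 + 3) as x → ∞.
7*x/6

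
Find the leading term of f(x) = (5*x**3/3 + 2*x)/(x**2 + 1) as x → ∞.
5*x/3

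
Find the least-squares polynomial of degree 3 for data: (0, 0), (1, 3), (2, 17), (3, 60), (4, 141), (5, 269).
5/14 + (-167/84)x + (11/7)x² + (23/12)x³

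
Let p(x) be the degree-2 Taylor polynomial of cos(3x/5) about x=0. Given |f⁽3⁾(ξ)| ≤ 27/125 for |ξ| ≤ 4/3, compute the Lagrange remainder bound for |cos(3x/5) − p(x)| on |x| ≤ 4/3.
32/375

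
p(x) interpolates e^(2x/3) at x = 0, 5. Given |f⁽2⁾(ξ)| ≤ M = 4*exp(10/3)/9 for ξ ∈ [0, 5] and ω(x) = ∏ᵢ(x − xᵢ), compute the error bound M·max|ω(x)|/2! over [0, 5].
25*exp(10/3)/18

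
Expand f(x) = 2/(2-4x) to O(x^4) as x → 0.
1 + 2*x + 4*x**2 + 8*x**3 + O(x**4)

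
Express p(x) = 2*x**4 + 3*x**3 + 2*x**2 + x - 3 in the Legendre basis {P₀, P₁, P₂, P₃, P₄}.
(-29/15)P₀ + (14/5)P₁ + (52/21)P₂ + (6/5)P₃ + (16/35)P₄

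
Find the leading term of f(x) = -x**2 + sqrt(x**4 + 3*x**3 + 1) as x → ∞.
3*x/2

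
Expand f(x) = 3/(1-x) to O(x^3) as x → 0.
3 + 3*x + 3*x**2 + O(x**3)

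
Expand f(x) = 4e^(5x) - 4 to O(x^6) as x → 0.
20*x + 50*x**2 + 250*x**3/3 + 625*x**4/6 + 625*x**5/6 + O(x**6)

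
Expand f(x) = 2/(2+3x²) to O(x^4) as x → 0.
1 - 3*x**2/2 + O(x**4)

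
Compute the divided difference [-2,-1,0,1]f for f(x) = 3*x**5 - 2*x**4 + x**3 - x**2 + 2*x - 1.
20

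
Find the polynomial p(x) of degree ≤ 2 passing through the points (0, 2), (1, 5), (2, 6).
-x**2 + 4*x + 2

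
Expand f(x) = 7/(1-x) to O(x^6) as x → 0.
7 + 7*x + 7*x**2 + 7*x**3 + 7*x**4 + 7*x**5 + O(x**6)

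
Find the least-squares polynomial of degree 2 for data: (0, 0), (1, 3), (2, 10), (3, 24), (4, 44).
9/35 + (-57/70)x + (41/14)x²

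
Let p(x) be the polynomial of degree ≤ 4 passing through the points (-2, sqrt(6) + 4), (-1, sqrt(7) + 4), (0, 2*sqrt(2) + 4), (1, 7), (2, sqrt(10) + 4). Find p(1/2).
-5*sqrt(7)/32 - 5*sqrt(10)/128 + 3*sqrt(6)/128 + 45*sqrt(2)/32 + 173/32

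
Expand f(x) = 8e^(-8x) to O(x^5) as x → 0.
8 - 64*x + 256*x**2 - 2048*x**3/3 + 4096*x**4/3 + O(x**5)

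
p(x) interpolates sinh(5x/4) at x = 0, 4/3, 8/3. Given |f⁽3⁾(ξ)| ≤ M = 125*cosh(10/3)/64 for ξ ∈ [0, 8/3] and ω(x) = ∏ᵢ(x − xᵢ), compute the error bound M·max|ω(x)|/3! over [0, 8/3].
125*sqrt(3)*cosh(10/3)/729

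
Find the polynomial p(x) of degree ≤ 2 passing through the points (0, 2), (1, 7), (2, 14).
x**2 + 4*x + 2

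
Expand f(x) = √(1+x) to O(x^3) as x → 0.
1 + x/2 - x**2/8 + O(x**3)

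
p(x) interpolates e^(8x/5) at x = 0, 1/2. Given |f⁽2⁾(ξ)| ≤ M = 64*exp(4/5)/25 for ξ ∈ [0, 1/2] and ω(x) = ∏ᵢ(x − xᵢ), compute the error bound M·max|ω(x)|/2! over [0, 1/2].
2*exp(4/5)/25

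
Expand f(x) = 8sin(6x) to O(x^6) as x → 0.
48*x - 288*x**3 + 2592*x**5/5 + O(x**6)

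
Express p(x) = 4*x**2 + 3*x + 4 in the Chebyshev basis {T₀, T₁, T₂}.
(6)T₀ + (3)T₁ + (2)T₂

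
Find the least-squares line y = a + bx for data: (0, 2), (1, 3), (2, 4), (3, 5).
a = 2, b = 1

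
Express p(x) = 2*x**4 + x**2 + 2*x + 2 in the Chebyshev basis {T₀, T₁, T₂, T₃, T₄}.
(13/4)T₀ + (2)T₁ + (3/2)T₂ + (1/4)T₄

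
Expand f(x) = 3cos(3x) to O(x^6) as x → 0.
3 - 27*x**2/2 + 81*x**4/8 + O(x**6)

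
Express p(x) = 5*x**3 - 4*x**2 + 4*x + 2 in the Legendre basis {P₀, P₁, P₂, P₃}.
(2/3)P₀ + (7)P₁ + (-8/3)P₂ + (2)P₃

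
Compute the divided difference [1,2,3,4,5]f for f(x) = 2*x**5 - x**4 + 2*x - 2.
29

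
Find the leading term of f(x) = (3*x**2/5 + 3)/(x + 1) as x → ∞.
3*x/5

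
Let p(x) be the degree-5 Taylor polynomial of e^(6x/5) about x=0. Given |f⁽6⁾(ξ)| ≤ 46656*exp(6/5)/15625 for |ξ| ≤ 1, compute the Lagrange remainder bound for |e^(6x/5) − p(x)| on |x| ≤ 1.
324*exp(6/5)/78125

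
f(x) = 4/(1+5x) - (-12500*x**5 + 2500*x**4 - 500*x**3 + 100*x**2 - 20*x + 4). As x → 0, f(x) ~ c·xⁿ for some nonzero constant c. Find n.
6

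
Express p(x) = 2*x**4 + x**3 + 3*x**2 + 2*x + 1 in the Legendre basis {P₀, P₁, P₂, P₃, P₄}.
(12/5)P₀ + (13/5)P₁ + (22/7)P₂ + (2/5)P₃ + (16/35)P₄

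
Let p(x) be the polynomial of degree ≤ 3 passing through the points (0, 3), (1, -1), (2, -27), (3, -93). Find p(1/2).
21/8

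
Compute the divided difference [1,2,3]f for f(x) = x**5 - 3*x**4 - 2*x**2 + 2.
13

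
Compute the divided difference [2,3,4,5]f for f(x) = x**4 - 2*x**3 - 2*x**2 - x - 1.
12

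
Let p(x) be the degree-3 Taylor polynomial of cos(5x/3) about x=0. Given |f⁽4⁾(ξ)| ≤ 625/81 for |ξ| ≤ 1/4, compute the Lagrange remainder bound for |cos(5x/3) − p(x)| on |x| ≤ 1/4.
625/497664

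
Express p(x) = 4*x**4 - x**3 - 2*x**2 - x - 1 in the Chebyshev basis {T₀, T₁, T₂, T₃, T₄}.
(-1/2)T₀ + (-7/4)T₁ + T₂ + (-1/4)T₃ + (1/2)T₄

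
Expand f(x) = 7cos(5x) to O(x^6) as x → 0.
7 - 175*x**2/2 + 4375*x**4/24 + O(x**6)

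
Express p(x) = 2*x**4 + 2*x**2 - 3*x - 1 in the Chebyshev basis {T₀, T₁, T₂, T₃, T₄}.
(3/4)T₀ + (-3)T₁ + (2)T₂ + (1/4)T₄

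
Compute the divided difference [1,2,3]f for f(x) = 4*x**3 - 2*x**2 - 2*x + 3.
22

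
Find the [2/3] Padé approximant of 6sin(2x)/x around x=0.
(12 - 28*x**2/5)/(x**2/5 + 1)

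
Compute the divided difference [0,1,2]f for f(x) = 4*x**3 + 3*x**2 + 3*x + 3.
15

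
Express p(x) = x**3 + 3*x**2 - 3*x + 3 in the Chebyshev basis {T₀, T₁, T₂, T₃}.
(9/2)T₀ + (-9/4)T₁ + (3/2)T₂ + (1/4)T₃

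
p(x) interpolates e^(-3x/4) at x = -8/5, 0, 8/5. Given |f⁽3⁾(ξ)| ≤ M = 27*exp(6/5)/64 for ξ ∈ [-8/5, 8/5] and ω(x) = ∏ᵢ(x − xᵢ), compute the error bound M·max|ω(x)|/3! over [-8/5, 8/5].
8*sqrt(3)*exp(6/5)/125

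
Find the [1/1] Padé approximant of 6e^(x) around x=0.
(3*x + 6)/(1 - x/2)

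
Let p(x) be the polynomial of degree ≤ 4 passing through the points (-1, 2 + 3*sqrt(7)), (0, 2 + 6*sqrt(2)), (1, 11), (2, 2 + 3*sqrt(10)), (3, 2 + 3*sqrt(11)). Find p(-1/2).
-187/64 - 15*sqrt(11)/128 + 21*sqrt(10)/32 + 105*sqrt(7)/128 + 105*sqrt(2)/16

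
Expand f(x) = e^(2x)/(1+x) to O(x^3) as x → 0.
1 + x + x**2 + O(x**3)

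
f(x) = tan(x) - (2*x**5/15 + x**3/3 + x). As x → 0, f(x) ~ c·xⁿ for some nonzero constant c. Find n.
7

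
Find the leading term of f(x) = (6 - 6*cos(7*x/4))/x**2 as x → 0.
147/16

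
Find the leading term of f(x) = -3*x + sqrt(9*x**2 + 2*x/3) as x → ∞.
1/9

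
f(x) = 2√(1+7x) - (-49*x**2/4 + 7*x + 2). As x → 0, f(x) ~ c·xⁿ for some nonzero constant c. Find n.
3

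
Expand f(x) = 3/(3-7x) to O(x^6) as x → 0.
1 + 7*x/3 + 49*x**2/9 + 343*x**3/27 + 2401*x**4/81 + 16807*x**5/243 + O(x**6)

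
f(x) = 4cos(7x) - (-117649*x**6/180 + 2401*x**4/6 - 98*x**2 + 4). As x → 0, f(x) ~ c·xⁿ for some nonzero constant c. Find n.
8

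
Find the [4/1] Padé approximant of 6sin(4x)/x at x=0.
256*x**4/5 - 64*x**2 + 24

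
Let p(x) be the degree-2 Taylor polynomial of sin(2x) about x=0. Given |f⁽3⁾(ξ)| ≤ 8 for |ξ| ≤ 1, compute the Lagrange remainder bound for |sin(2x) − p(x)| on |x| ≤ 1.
4/3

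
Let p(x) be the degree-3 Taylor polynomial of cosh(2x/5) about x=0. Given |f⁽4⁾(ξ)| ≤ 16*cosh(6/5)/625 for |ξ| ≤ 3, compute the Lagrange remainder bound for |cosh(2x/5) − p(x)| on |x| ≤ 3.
54*cosh(6/5)/625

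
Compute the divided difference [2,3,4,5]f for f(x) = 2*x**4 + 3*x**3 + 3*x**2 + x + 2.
31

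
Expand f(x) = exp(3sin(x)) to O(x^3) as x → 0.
1 + 3*x + 9*x**2/2 + O(x**3)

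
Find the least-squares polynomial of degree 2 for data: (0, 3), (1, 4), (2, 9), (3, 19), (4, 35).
16/5 + (-21/10)x + (5/2)x²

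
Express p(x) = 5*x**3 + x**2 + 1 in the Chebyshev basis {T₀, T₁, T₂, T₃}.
(3/2)T₀ + (15/4)T₁ + (1/2)T₂ + (5/4)T₃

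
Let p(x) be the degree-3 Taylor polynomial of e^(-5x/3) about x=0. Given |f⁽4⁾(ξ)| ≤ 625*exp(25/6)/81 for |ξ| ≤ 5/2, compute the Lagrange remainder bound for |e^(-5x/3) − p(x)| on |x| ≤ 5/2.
390625*exp(25/6)/31104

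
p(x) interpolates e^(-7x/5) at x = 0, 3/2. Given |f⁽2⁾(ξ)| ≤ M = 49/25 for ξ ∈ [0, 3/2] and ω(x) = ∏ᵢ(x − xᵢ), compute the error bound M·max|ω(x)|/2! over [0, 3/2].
441/800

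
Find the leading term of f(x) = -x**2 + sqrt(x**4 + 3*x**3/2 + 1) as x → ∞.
3*x/4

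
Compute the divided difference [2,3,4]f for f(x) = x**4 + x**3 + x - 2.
64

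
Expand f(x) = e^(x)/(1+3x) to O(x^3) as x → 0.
1 - 2*x + 13*x**2/2 + O(x**3)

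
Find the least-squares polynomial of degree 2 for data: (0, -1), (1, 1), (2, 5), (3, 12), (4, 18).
-43/35 + (123/70)x + (11/14)x²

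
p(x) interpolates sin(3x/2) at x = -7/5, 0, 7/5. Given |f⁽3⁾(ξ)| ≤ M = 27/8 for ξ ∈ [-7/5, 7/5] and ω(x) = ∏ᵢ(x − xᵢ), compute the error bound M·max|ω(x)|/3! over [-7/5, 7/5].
343*sqrt(3)/1000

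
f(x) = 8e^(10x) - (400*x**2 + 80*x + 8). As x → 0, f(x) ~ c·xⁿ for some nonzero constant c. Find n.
3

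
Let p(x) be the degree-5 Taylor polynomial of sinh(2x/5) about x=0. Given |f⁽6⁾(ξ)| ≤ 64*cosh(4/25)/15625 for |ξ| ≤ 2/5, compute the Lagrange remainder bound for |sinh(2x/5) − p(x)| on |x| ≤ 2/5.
256*cosh(4/25)/10986328125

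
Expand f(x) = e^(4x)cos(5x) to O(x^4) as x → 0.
1 + 4*x - 9*x**2/2 - 118*x**3/3 + O(x**4)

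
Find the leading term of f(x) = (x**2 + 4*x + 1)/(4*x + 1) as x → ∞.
x/4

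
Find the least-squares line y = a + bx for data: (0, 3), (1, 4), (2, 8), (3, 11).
a = 23/10, b = 14/5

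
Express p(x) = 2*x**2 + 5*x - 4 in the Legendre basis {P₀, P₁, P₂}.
(-10/3)P₀ + (5)P₁ + (4/3)P₂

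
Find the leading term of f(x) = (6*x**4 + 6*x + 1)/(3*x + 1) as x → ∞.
2*x**3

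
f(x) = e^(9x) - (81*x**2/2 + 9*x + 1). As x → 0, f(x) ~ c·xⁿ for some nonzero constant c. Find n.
3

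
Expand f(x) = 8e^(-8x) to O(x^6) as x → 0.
8 - 64*x + 256*x**2 - 2048*x**3/3 + 4096*x**4/3 - 32768*x**5/15 + O(x**6)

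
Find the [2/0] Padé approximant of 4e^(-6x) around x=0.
72*x**2 - 24*x + 4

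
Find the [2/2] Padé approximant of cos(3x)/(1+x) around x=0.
(-99*x**2/28 - 3*x/14 + 1)/(3*x**2/4 + 11*x/14 + 1)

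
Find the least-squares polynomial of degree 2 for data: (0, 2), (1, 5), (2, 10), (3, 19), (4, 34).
12/5 + (-1/5)x + (2)x²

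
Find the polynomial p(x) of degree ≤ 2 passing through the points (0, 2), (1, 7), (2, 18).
3*x**2 + 2*x + 2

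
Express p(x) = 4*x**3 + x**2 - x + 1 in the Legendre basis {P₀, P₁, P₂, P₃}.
(4/3)P₀ + (7/5)P₁ + (2/3)P₂ + (8/5)P₃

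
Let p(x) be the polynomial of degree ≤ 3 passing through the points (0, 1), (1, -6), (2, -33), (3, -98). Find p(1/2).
-9/8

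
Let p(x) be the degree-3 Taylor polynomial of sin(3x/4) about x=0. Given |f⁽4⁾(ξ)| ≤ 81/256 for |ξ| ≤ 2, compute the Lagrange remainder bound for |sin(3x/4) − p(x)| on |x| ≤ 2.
27/128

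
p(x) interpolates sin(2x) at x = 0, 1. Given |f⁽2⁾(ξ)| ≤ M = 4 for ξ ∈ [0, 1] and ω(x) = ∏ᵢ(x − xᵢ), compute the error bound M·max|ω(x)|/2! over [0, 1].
1/2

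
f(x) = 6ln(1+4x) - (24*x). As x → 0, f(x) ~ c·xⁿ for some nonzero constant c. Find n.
2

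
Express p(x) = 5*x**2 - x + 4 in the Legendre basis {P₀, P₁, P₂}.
(17/3)P₀ - P₁ + (10/3)P₂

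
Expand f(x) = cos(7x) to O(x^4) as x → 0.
1 - 49*x**2/2 + O(x**4)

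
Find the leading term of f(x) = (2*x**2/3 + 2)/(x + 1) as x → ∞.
2*x/3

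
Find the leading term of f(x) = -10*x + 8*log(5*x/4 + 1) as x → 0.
-25*x**2/4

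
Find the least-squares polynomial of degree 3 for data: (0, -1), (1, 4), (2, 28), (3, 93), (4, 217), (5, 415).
-47/63 + (-113/189)x + (55/36)x² + (329/108)x³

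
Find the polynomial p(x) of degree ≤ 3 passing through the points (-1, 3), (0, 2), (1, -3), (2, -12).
-2*x**2 - 3*x + 2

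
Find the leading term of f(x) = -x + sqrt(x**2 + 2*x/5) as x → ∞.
1/5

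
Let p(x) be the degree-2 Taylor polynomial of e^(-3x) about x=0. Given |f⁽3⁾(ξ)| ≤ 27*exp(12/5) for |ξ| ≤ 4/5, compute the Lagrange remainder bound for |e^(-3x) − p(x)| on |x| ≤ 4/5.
288*exp(12/5)/125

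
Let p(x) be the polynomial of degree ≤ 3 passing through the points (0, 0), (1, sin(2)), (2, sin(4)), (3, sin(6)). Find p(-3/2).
-189*sin(2)/16 + 135*sin(4)/16 - 35*sin(6)/16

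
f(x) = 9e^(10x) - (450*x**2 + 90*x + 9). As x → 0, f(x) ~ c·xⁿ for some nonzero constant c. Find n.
3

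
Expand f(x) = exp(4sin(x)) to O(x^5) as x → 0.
1 + 4*x + 8*x**2 + 10*x**3 + 8*x**4 + O(x**5)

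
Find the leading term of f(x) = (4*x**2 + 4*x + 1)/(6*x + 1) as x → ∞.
2*x/3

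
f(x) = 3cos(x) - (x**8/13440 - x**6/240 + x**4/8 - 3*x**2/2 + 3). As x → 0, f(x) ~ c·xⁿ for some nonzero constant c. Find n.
10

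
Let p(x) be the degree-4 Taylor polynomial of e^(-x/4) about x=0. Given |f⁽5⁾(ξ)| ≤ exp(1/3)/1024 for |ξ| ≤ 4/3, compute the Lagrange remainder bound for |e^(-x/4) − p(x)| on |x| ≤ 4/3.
exp(1/3)/29160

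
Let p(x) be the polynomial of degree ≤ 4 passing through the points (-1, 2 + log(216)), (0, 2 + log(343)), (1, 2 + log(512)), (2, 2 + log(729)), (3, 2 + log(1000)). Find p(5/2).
2 + log(729*2**(25/32)*3**(57/128)*5**(105/128)*7**(21/32)/32)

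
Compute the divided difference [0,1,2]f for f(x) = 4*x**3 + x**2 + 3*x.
13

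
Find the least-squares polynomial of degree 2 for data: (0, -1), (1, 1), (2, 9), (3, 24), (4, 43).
-8/7 + (-43/70)x + (41/14)x²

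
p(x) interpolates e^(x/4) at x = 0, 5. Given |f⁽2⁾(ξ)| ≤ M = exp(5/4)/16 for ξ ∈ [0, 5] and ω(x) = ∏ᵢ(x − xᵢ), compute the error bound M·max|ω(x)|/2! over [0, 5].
25*exp(5/4)/128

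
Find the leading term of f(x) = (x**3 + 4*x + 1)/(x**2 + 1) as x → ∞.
x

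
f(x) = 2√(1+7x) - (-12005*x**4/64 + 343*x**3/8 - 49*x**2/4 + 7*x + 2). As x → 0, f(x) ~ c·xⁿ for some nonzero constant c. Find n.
5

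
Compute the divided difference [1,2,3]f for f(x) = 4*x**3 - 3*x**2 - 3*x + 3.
21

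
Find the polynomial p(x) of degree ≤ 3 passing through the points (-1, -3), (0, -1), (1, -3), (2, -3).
x**3 - 2*x**2 - x - 1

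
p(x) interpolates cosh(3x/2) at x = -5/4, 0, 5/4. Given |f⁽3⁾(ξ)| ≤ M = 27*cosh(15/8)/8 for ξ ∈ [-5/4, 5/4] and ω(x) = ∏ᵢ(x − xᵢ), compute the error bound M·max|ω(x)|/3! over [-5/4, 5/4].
125*sqrt(3)*cosh(15/8)/512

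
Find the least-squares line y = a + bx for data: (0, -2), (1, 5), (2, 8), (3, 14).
a = -7/5, b = 51/10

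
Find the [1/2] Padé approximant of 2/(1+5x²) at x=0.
2/(5*x**2 + 1)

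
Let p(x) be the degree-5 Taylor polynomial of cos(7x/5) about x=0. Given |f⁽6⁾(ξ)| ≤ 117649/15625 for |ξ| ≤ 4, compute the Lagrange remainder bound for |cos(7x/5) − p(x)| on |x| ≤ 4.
30118144/703125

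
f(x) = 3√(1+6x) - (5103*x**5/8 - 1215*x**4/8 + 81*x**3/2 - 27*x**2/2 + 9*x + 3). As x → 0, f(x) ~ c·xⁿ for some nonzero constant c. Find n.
6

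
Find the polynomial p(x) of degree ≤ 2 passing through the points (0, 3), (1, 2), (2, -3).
-2*x**2 + x + 3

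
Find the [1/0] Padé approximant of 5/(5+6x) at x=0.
1 - 6*x/5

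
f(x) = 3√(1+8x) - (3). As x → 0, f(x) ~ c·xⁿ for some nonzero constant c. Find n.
1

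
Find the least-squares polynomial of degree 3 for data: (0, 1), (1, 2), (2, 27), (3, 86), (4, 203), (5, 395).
2/3 + (-13/9)x + (11/12)x² + (109/36)x³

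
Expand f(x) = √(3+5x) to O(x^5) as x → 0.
sqrt(3) + 5*sqrt(3)*x/6 - 25*sqrt(3)*x**2/72 + 125*sqrt(3)*x**3/432 - 3125*sqrt(3)*x**4/10368 + O(x**5)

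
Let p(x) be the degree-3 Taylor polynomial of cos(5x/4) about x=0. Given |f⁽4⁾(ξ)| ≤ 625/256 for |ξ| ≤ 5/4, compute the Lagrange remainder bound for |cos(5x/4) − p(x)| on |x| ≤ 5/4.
390625/1572864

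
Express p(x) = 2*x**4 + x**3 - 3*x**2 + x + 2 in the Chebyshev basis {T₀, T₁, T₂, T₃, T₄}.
(5/4)T₀ + (7/4)T₁ + (-1/2)T₂ + (1/4)T₃ + (1/4)T₄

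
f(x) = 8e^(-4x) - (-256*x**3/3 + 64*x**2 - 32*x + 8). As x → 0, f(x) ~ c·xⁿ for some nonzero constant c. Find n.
4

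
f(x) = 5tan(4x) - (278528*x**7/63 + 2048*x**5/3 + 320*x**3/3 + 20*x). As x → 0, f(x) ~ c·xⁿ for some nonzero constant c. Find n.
9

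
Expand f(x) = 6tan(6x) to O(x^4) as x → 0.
36*x + 432*x**3 + O(x**4)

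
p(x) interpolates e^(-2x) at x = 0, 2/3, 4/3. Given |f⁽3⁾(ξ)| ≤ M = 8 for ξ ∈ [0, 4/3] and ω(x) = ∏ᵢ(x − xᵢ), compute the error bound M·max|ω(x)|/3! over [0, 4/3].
64*sqrt(3)/729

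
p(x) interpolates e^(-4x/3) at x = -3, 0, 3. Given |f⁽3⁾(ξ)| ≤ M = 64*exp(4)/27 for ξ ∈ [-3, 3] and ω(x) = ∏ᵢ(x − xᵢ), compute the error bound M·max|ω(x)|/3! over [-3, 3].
64*sqrt(3)*exp(4)/27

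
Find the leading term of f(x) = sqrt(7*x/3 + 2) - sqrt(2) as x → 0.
7*sqrt(2)*x/12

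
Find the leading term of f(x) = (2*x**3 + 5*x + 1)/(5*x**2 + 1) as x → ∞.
2*x/5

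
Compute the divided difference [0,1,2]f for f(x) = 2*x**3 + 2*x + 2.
6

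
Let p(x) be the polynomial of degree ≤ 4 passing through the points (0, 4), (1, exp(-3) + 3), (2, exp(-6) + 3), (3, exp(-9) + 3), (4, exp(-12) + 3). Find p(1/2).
(-70*exp(6) - 5 + 28*exp(3) + 140*exp(9) + 419*exp(12))*exp(-12)/128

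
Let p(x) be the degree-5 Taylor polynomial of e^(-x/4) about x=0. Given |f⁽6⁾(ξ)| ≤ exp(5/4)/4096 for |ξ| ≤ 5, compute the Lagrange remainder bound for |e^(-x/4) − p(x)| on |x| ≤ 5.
3125*exp(5/4)/589824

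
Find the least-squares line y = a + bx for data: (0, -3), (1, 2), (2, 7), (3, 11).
a = -14/5, b = 47/10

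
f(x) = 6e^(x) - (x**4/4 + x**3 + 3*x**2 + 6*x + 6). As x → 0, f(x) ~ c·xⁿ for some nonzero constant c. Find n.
5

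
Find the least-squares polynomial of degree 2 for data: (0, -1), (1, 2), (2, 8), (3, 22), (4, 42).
-3/5 + (-7/5)x + (3)x²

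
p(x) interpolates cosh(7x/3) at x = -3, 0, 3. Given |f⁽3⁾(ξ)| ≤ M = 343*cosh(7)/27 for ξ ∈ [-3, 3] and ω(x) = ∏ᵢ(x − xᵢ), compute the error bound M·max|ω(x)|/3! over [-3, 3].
343*sqrt(3)*cosh(7)/27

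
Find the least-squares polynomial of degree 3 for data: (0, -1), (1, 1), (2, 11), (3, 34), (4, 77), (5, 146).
-22/21 + (5/9)x + (53/84)x² + (37/36)x³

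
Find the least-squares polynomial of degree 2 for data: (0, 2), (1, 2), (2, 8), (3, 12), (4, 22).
62/35 + (-1/7)x + (9/7)x²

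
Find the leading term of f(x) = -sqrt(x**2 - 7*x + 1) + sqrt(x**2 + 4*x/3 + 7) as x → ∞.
25/6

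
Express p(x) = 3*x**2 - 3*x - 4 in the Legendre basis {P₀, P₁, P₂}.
(-3)P₀ + (-3)P₁ + (2)P₂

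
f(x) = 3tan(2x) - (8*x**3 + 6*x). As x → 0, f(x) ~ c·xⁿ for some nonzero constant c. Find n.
5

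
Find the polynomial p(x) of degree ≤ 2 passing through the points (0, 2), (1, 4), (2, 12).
3*x**2 - x + 2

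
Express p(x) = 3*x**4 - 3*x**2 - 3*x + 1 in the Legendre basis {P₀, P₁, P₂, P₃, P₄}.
(3/5)P₀ + (-3)P₁ + (-2/7)P₂ + (24/35)P₄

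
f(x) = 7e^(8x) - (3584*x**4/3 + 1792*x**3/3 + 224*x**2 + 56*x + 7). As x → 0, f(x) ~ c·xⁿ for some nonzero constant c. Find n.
5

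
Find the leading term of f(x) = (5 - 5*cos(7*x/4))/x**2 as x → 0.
245/32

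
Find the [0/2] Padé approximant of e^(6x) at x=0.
1/(18*x**2 - 6*x + 1)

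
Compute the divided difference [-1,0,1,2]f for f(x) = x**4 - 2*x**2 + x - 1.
2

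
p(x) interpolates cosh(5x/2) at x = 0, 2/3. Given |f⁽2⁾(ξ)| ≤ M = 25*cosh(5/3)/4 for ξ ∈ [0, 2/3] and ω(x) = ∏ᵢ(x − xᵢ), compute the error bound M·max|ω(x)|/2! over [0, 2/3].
25*cosh(5/3)/72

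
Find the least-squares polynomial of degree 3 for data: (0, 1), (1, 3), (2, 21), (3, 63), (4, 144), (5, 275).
107/126 + (-293/756)x + (137/126)x² + (215/108)x³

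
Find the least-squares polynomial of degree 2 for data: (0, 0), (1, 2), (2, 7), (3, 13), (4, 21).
-1/7 + (111/70)x + (13/14)x²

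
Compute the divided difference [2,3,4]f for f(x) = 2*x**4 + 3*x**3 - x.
137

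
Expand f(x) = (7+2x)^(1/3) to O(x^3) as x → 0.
7**(1/3) + 2*7**(1/3)*x/21 - 4*7**(1/3)*x**2/441 + O(x**3)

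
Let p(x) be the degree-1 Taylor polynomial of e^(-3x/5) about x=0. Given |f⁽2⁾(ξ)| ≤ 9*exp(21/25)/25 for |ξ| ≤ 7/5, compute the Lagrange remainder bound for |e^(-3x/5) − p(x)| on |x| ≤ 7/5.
441*exp(21/25)/1250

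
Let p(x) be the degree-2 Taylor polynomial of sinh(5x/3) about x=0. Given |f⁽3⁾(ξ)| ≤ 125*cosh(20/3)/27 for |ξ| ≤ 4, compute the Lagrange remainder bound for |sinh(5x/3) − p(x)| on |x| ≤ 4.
4000*cosh(20/3)/81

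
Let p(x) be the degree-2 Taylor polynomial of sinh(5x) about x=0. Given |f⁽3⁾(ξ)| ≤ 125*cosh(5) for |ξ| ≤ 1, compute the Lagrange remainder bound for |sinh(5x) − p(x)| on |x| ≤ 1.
125*cosh(5)/6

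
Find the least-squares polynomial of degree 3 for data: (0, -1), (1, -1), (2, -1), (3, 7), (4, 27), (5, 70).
-67/63 + (961/378)x + (-895/252)x² + (127/108)x³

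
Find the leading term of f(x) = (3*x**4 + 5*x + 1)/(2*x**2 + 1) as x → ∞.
3*x**2/2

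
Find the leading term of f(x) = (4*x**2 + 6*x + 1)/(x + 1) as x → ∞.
4*x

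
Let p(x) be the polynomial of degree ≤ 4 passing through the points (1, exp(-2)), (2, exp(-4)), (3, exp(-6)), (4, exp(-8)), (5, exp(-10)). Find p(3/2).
(-70*exp(4) - 5 + 28*exp(2) + 140*exp(6) + 35*exp(8))*exp(-10)/128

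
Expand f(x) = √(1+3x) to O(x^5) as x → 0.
1 + 3*x/2 - 9*x**2/8 + 27*x**3/16 - 405*x**4/128 + O(x**5)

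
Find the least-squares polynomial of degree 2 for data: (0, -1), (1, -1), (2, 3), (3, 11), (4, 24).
-32/35 + (-83/35)x + (15/7)x²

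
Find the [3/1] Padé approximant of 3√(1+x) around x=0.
(-3*x**3/64 + 9*x**2/16 + 27*x/8 + 3)/(5*x/8 + 1)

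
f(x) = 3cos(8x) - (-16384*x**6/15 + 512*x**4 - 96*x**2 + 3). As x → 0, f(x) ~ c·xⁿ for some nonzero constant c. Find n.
8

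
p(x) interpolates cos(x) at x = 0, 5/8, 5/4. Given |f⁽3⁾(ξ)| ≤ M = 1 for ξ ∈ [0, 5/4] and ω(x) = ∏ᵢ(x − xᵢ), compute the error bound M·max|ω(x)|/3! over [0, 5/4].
125*sqrt(3)/13824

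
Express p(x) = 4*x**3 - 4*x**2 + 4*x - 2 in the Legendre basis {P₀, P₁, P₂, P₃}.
(-10/3)P₀ + (32/5)P₁ + (-8/3)P₂ + (8/5)P₃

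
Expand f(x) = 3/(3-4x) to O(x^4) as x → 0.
1 + 4*x/3 + 16*x**2/9 + 64*x**3/27 + O(x**4)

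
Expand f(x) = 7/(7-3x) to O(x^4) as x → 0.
1 + 3*x/7 + 9*x**2/49 + 27*x**3/343 + O(x**4)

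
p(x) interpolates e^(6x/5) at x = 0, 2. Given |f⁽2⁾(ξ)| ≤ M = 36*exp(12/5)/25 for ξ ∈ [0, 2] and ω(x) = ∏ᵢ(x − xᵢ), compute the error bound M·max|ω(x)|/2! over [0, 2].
18*exp(12/5)/25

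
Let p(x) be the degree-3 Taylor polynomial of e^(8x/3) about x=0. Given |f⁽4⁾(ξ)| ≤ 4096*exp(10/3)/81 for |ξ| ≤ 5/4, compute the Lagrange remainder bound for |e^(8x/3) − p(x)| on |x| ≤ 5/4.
1250*exp(10/3)/243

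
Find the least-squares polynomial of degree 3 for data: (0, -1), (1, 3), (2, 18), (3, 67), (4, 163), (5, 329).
-58/63 + (638/189)x + (-53/18)x² + (167/54)x³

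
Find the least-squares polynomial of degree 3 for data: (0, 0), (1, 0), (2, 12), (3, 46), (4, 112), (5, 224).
-8/63 + (-254/189)x + (-2/63)x² + (50/27)x³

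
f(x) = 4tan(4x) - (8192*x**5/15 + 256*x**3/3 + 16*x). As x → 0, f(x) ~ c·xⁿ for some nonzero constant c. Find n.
7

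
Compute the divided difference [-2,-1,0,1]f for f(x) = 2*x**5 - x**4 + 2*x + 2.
12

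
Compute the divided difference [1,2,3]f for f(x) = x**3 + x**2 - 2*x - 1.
7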